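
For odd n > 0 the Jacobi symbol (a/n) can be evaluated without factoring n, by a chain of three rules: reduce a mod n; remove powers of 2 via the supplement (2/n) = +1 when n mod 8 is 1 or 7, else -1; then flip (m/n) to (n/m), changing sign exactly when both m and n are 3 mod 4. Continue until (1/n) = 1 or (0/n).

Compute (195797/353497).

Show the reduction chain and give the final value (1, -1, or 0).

0

reciprocity: (195797/353497) = +1·(353497/195797) since 195797 mod 4 = 1, 353497 mod 4 = 1; sign now +1
(353497/195797) = (157700/195797)   [reduce mod 195797]
157700 = 2^2·39425; (2/195797) = -1 since 195797 mod 8 = 5, so (157700/195797) = (-1)^2·(39425/195797); sign now +1
reciprocity: (39425/195797) = +1·(195797/39425) since 39425 mod 4 = 1, 195797 mod 4 = 1; sign now +1
(195797/39425) = (38097/39425)   [reduce mod 39425]
reciprocity: (38097/39425) = +1·(39425/38097) since 38097 mod 4 = 1, 39425 mod 4 = 1; sign now +1
(39425/38097) = (1328/38097)   [reduce mod 38097]
1328 = 2^4·83; (2/38097) = +1 since 38097 mod 8 = 1, so (1328/38097) = (+1)^4·(83/38097); sign now +1
reciprocity: (83/38097) = +1·(38097/83) since 83 mod 4 = 3, 38097 mod 4 = 1; sign now +1
(38097/83) = (0/83)   [reduce mod 83]
(0/83) = 0   [gcd(a, n) > 1]; final value = 0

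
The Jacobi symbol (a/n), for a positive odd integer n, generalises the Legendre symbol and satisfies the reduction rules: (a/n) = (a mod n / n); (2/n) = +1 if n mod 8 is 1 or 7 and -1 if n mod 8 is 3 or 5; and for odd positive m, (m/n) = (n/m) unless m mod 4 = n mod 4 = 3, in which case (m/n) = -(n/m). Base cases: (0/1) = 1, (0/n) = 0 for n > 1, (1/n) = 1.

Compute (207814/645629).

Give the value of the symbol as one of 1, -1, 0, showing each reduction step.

1

207814 = 2^1·103907; (2/645629) = -1 since 645629 mod 8 = 5, so (207814/645629) = (-1)^1·(103907/645629); sign now -1
reciprocity: (103907/645629) = +1·(645629/103907) since 103907 mod 4 = 3, 645629 mod 4 = 1; sign now -1
(645629/103907) = (22187/103907)   [reduce mod 103907]
reciprocity: (22187/103907) = -1·(103907/22187) since 22187 mod 4 = 3, 103907 mod 4 = 3; sign now +1
(103907/22187) = (15159/22187)   [reduce mod 22187]
reciprocity: (15159/22187) = -1·(22187/15159) since 15159 mod 4 = 3, 22187 mod 4 = 3; sign now -1
(22187/15159) = (7028/15159)   [reduce mod 15159]
7028 = 2^2·1757; (2/15159) = +1 since 15159 mod 8 = 7, so (7028/15159) = (+1)^2·(1757/15159); sign now -1
reciprocity: (1757/15159) = +1·(15159/1757) since 1757 mod 4 = 1, 15159 mod 4 = 3; sign now -1
(15159/1757) = (1103/1757)   [reduce mod 1757]
reciprocity: (1103/1757) = +1·(1757/1103) since 1103 mod 4 = 3, 1757 mod 4 = 1; sign now -1
(1757/1103) = (654/1103)   [reduce mod 1103]
654 = 2^1·327; (2/1103) = +1 since 1103 mod 8 = 7, so (654/1103) = (+1)^1·(327/1103); sign now -1
reciprocity: (327/1103) = -1·(1103/327) since 327 mod 4 = 3, 1103 mod 4 = 3; sign now +1
(1103/327) = (122/327)   [reduce mod 327]
122 = 2^1·61; (2/327) = +1 since 327 mod 8 = 7, so (122/327) = (+1)^1·(61/327); sign now +1
reciprocity: (61/327) = +1·(327/61) since 61 mod 4 = 1, 327 mod 4 = 3; sign now +1
(327/61) = (22/61)   [reduce mod 61]
22 = 2^1·11; (2/61) = -1 since 61 mod 8 = 5, so (22/61) = (-1)^1·(11/61); sign now -1
reciprocity: (11/61) = +1·(61/11) since 11 mod 4 = 3, 61 mod 4 = 1; sign now -1
(61/11) = (6/11)   [reduce mod 11]
6 = 2^1·3; (2/11) = -1 since 11 mod 8 = 3, so (6/11) = (-1)^1·(3/11); sign now +1
reciprocity: (3/11) = -1·(11/3) since 3 mod 4 = 3, 11 mod 4 = 3; sign now -1
(11/3) = (2/3)   [reduce mod 3]
2 = 2^1·1; (2/3) = -1 since 3 mod 8 = 3, so (2/3) = (-1)^1·(1/3); sign now +1
(1/3) = 1; final value = sign = +1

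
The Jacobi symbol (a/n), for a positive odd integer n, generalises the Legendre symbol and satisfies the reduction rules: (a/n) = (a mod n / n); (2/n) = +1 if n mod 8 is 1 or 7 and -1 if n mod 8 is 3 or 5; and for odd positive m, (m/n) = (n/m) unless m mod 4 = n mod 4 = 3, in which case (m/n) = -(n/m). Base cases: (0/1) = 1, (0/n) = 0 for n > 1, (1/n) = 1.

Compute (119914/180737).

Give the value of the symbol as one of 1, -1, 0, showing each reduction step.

119914 = 2^1·59957; (2/180737) = +1 since 180737 mod 8 = 1, so (119914/180737) = (+1)^1·(59957/180737); sign now +1
reciprocity: (59957/180737) = +1·(180737/59957) since 59957 mod 4 = 1, 180737 mod 4 = 1; sign now +1
(180737/59957) = (866/59957)   [reduce mod 59957]
866 = 2^1·433; (2/59957) = -1 since 59957 mod 8 = 5, so (866/59957) = (-1)^1·(433/59957); sign now -1
reciprocity: (433/59957) = +1·(59957/433) since 433 mod 4 = 1, 59957 mod 4 = 1; sign now -1
(59957/433) = (203/433)   [reduce mod 433]
reciprocity: (203/433) = +1·(433/203) since 203 mod 4 = 3, 433 mod 4 = 1; sign now -1
(433/203) = (27/203)   [reduce mod 203]
reciprocity: (27/203) = -1·(203/27) since 27 mod 4 = 3, 203 mod 4 = 3; sign now +1
(203/27) = (14/27)   [reduce mod 27]
14 = 2^1·7; (2/27) = -1 since 27 mod 8 = 3, so (14/27) = (-1)^1·(7/27); sign now -1
reciprocity: (7/27) = -1·(27/7) since 7 mod 4 = 3, 27 mod 4 = 3; sign now +1
(27/7) = (6/7)   [reduce mod 7]
6 = 2^1·3; (2/7) = +1 since 7 mod 8 = 7, so (6/7) = (+1)^1·(3/7); sign now +1
reciprocity: (3/7) = -1·(7/3) since 3 mod 4 = 3, 7 mod 4 = 3; sign now -1
(7/3) = (1/3)   [reduce mod 3]
(1/3) = 1; final value = sign = -1

-1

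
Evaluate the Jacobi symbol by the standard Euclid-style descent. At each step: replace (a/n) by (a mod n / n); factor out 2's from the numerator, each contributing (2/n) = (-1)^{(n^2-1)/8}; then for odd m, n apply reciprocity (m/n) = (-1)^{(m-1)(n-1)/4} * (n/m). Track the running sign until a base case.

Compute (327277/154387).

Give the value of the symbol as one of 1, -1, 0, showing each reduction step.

(327277/154387) = (18503/154387)   [reduce mod 154387]
reciprocity: (18503/154387) = -1·(154387/18503) since 18503 mod 4 = 3, 154387 mod 4 = 3; sign now -1
(154387/18503) = (6363/18503)   [reduce mod 18503]
reciprocity: (6363/18503) = -1·(18503/6363) since 6363 mod 4 = 3, 18503 mod 4 = 3; sign now +1
(18503/6363) = (5777/6363)   [reduce mod 6363]
reciprocity: (5777/6363) = +1·(6363/5777) since 5777 mod 4 = 1, 6363 mod 4 = 3; sign now +1
(6363/5777) = (586/5777)   [reduce mod 5777]
586 = 2^1·293; (2/5777) = +1 since 5777 mod 8 = 1, so (586/5777) = (+1)^1·(293/5777); sign now +1
reciprocity: (293/5777) = +1·(5777/293) since 293 mod 4 = 1, 5777 mod 4 = 1; sign now +1
(5777/293) = (210/293)   [reduce mod 293]
210 = 2^1·105; (2/293) = -1 since 293 mod 8 = 5, so (210/293) = (-1)^1·(105/293); sign now -1
reciprocity: (105/293) = +1·(293/105) since 105 mod 4 = 1, 293 mod 4 = 1; sign now -1
(293/105) = (83/105)   [reduce mod 105]
reciprocity: (83/105) = +1·(105/83) since 83 mod 4 = 3, 105 mod 4 = 1; sign now -1
(105/83) = (22/83)   [reduce mod 83]
22 = 2^1·11; (2/83) = -1 since 83 mod 8 = 3, so (22/83) = (-1)^1·(11/83); sign now +1
reciprocity: (11/83) = -1·(83/11) since 11 mod 4 = 3, 83 mod 4 = 3; sign now -1
(83/11) = (6/11)   [reduce mod 11]
6 = 2^1·3; (2/11) = -1 since 11 mod 8 = 3, so (6/11) = (-1)^1·(3/11); sign now +1
reciprocity: (3/11) = -1·(11/3) since 3 mod 4 = 3, 11 mod 4 = 3; sign now -1
(11/3) = (2/3)   [reduce mod 3]
2 = 2^1·1; (2/3) = -1 since 3 mod 8 = 3, so (2/3) = (-1)^1·(1/3); sign now +1
(1/3) = 1; final value = sign = +1

1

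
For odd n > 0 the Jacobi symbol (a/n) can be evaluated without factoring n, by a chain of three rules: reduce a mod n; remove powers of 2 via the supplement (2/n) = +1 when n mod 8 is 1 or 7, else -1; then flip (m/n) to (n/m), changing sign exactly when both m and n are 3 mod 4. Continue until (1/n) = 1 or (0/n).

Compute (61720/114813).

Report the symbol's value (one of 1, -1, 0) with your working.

-1

factor out 2^3: 61720 = 2^3·7715; with 114813 mod 8 = 5, (2/114813) = -1; sign now -1; continue with (7715/114813)
flip (7715/114813) -> (114813/7715): both odd, 7715 mod 4 = 3, 114813 mod 4 = 1, so the flip contributes +1; sign now -1
(114813/7715): 114813 mod 7715 = 6803, so (114813/7715) = (6803/7715)
flip (6803/7715) -> (7715/6803): both odd, 6803 mod 4 = 3, 7715 mod 4 = 3, so the flip contributes -1; sign now +1
(7715/6803): 7715 mod 6803 = 912, so (7715/6803) = (912/6803)
factor out 2^4: 912 = 2^4·57; with 6803 mod 8 = 3, (2/6803) = -1; sign now +1; continue with (57/6803)
flip (57/6803) -> (6803/57): both odd, 57 mod 4 = 1, 6803 mod 4 = 3, so the flip contributes +1; sign now +1
(6803/57): 6803 mod 57 = 20, so (6803/57) = (20/57)
factor out 2^2: 20 = 2^2·5; with 57 mod 8 = 1, (2/57) = +1; sign now +1; continue with (5/57)
flip (5/57) -> (57/5): both odd, 5 mod 4 = 1, 57 mod 4 = 1, so the flip contributes +1; sign now +1
(57/5): 57 mod 5 = 2, so (57/5) = (2/5)
factor out 2^1: 2 = 2^1·1; with 5 mod 8 = 5, (2/5) = -1; sign now -1; continue with (1/5)
reached (1/5) = 1, so the symbol is -1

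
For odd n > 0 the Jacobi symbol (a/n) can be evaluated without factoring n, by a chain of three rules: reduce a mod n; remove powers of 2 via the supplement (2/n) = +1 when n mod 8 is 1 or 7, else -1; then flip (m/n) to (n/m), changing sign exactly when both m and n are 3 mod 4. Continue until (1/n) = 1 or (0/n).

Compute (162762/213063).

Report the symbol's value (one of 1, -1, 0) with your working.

factor out 2^1: 162762 = 2^1·81381; with 213063 mod 8 = 7, (2/213063) = +1; sign now +1; continue with (81381/213063)
flip (81381/213063) -> (213063/81381): both odd, 81381 mod 4 = 1, 213063 mod 4 = 3, so the flip contributes +1; sign now +1
(213063/81381): 213063 mod 81381 = 50301, so (213063/81381) = (50301/81381)
flip (50301/81381) -> (81381/50301): both odd, 50301 mod 4 = 1, 81381 mod 4 = 1, so the flip contributes +1; sign now +1
(81381/50301): 81381 mod 50301 = 31080, so (81381/50301) = (31080/50301)
factor out 2^3: 31080 = 2^3·3885; with 50301 mod 8 = 5, (2/50301) = -1; sign now -1; continue with (3885/50301)
flip (3885/50301) -> (50301/3885): both odd, 3885 mod 4 = 1, 50301 mod 4 = 1, so the flip contributes +1; sign now -1
(50301/3885): 50301 mod 3885 = 3681, so (50301/3885) = (3681/3885)
flip (3681/3885) -> (3885/3681): both odd, 3681 mod 4 = 1, 3885 mod 4 = 1, so the flip contributes +1; sign now -1
(3885/3681): 3885 mod 3681 = 204, so (3885/3681) = (204/3681)
factor out 2^2: 204 = 2^2·51; with 3681 mod 8 = 1, (2/3681) = +1; sign now -1; continue with (51/3681)
flip (51/3681) -> (3681/51): both odd, 51 mod 4 = 3, 3681 mod 4 = 1, so the flip contributes +1; sign now -1
(3681/51): 3681 mod 51 = 9, so (3681/51) = (9/51)
flip (9/51) -> (51/9): both odd, 9 mod 4 = 1, 51 mod 4 = 3, so the flip contributes +1; sign now -1
(51/9): 51 mod 9 = 6, so (51/9) = (6/9)
factor out 2^1: 6 = 2^1·3; with 9 mod 8 = 1, (2/9) = +1; sign now -1; continue with (3/9)
flip (3/9) -> (9/3): both odd, 3 mod 4 = 3, 9 mod 4 = 1, so the flip contributes +1; sign now -1
(9/3): 9 mod 3 = 0, so (9/3) = (0/3)
reached (0/3); gcd(a, n) > 1, so (0/3) = 0 and the symbol is 0

0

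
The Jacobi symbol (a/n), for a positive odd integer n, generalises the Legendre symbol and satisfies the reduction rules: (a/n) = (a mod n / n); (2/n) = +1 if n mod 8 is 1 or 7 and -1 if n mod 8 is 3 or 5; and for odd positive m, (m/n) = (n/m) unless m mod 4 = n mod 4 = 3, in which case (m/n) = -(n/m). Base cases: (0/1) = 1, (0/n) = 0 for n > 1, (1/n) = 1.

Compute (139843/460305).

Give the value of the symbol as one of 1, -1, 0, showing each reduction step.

reciprocity: (139843/460305) = +1·(460305/139843) since 139843 mod 4 = 3, 460305 mod 4 = 1; sign now +1
(460305/139843) = (40776/139843)   [reduce mod 139843]
40776 = 2^3·5097; (2/139843) = -1 since 139843 mod 8 = 3, so (40776/139843) = (-1)^3·(5097/139843); sign now -1
reciprocity: (5097/139843) = +1·(139843/5097) since 5097 mod 4 = 1, 139843 mod 4 = 3; sign now -1
(139843/5097) = (2224/5097)   [reduce mod 5097]
2224 = 2^4·139; (2/5097) = +1 since 5097 mod 8 = 1, so (2224/5097) = (+1)^4·(139/5097); sign now -1
reciprocity: (139/5097) = +1·(5097/139) since 139 mod 4 = 3, 5097 mod 4 = 1; sign now -1
(5097/139) = (93/139)   [reduce mod 139]
reciprocity: (93/139) = +1·(139/93) since 93 mod 4 = 1, 139 mod 4 = 3; sign now -1
(139/93) = (46/93)   [reduce mod 93]
46 = 2^1·23; (2/93) = -1 since 93 mod 8 = 5, so (46/93) = (-1)^1·(23/93); sign now +1
reciprocity: (23/93) = +1·(93/23) since 23 mod 4 = 3, 93 mod 4 = 1; sign now +1
(93/23) = (1/23)   [reduce mod 23]
(1/23) = 1; final value = sign = +1

1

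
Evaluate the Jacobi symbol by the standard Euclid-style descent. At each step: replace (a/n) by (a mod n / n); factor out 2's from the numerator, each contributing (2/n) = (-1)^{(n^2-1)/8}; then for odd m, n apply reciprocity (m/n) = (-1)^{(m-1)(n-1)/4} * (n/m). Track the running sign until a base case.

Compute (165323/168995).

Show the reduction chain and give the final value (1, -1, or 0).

flip (165323/168995) -> (168995/165323): both odd, 165323 mod 4 = 3, 168995 mod 4 = 3, so the flip contributes -1; sign now -1
(168995/165323): 168995 mod 165323 = 3672, so (168995/165323) = (3672/165323)
factor out 2^3: 3672 = 2^3·459; with 165323 mod 8 = 3, (2/165323) = -1; sign now +1; continue with (459/165323)
flip (459/165323) -> (165323/459): both odd, 459 mod 4 = 3, 165323 mod 4 = 3, so the flip contributes -1; sign now -1
(165323/459): 165323 mod 459 = 83, so (165323/459) = (83/459)
flip (83/459) -> (459/83): both odd, 83 mod 4 = 3, 459 mod 4 = 3, so the flip contributes -1; sign now +1
(459/83): 459 mod 83 = 44, so (459/83) = (44/83)
factor out 2^2: 44 = 2^2·11; with 83 mod 8 = 3, (2/83) = -1; sign now +1; continue with (11/83)
flip (11/83) -> (83/11): both odd, 11 mod 4 = 3, 83 mod 4 = 3, so the flip contributes -1; sign now -1
(83/11): 83 mod 11 = 6, so (83/11) = (6/11)
factor out 2^1: 6 = 2^1·3; with 11 mod 8 = 3, (2/11) = -1; sign now +1; continue with (3/11)
flip (3/11) -> (11/3): both odd, 3 mod 4 = 3, 11 mod 4 = 3, so the flip contributes -1; sign now -1
(11/3): 11 mod 3 = 2, so (11/3) = (2/3)
factor out 2^1: 2 = 2^1·1; with 3 mod 8 = 3, (2/3) = -1; sign now +1; continue with (1/3)
reached (1/3) = 1, so the symbol is +1

1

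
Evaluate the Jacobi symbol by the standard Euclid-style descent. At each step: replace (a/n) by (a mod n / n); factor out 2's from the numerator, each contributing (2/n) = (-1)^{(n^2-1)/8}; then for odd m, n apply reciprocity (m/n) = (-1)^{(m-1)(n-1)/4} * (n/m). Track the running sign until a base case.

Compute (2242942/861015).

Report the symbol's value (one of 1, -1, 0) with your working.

(2242942/861015): 2242942 mod 861015 = 520912, so (2242942/861015) = (520912/861015)
factor out 2^4: 520912 = 2^4·32557; with 861015 mod 8 = 7, (2/861015) = +1; sign now +1; continue with (32557/861015)
flip (32557/861015) -> (861015/32557): both odd, 32557 mod 4 = 1, 861015 mod 4 = 3, so the flip contributes +1; sign now +1
(861015/32557): 861015 mod 32557 = 14533, so (861015/32557) = (14533/32557)
flip (14533/32557) -> (32557/14533): both odd, 14533 mod 4 = 1, 32557 mod 4 = 1, so the flip contributes +1; sign now +1
(32557/14533): 32557 mod 14533 = 3491, so (32557/14533) = (3491/14533)
flip (3491/14533) -> (14533/3491): both odd, 3491 mod 4 = 3, 14533 mod 4 = 1, so the flip contributes +1; sign now +1
(14533/3491): 14533 mod 3491 = 569, so (14533/3491) = (569/3491)
flip (569/3491) -> (3491/569): both odd, 569 mod 4 = 1, 3491 mod 4 = 3, so the flip contributes +1; sign now +1
(3491/569): 3491 mod 569 = 77, so (3491/569) = (77/569)
flip (77/569) -> (569/77): both odd, 77 mod 4 = 1, 569 mod 4 = 1, so the flip contributes +1; sign now +1
(569/77): 569 mod 77 = 30, so (569/77) = (30/77)
factor out 2^1: 30 = 2^1·15; with 77 mod 8 = 5, (2/77) = -1; sign now -1; continue with (15/77)
flip (15/77) -> (77/15): both odd, 15 mod 4 = 3, 77 mod 4 = 1, so the flip contributes +1; sign now -1
(77/15): 77 mod 15 = 2, so (77/15) = (2/15)
factor out 2^1: 2 = 2^1·1; with 15 mod 8 = 7, (2/15) = +1; sign now -1; continue with (1/15)
reached (1/15) = 1, so the symbol is -1

-1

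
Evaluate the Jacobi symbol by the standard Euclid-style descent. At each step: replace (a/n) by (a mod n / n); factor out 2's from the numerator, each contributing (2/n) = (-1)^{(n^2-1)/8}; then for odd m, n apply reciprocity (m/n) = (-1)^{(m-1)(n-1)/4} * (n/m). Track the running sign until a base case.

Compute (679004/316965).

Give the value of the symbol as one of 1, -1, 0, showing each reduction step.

-1

(679004/316965): 679004 mod 316965 = 45074, so (679004/316965) = (45074/316965)
factor out 2^1: 45074 = 2^1·22537; with 316965 mod 8 = 5, (2/316965) = -1; sign now -1; continue with (22537/316965)
flip (22537/316965) -> (316965/22537): both odd, 22537 mod 4 = 1, 316965 mod 4 = 1, so the flip contributes +1; sign now -1
(316965/22537): 316965 mod 22537 = 1447, so (316965/22537) = (1447/22537)
flip (1447/22537) -> (22537/1447): both odd, 1447 mod 4 = 3, 22537 mod 4 = 1, so the flip contributes +1; sign now -1
(22537/1447): 22537 mod 1447 = 832, so (22537/1447) = (832/1447)
factor out 2^6: 832 = 2^6·13; with 1447 mod 8 = 7, (2/1447) = +1; sign now -1; continue with (13/1447)
flip (13/1447) -> (1447/13): both odd, 13 mod 4 = 1, 1447 mod 4 = 3, so the flip contributes +1; sign now -1
(1447/13): 1447 mod 13 = 4, so (1447/13) = (4/13)
factor out 2^2: 4 = 2^2·1; with 13 mod 8 = 5, (2/13) = -1; sign now -1; continue with (1/13)
reached (1/13) = 1, so the symbol is -1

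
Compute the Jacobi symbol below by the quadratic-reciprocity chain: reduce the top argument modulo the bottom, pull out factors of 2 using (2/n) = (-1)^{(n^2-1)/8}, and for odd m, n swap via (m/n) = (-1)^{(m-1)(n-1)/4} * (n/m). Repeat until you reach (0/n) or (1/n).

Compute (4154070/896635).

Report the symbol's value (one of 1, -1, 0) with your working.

(4154070/896635): 4154070 mod 896635 = 567530, so (4154070/896635) = (567530/896635)
factor out 2^1: 567530 = 2^1·283765; with 896635 mod 8 = 3, (2/896635) = -1; sign now -1; continue with (283765/896635)
flip (283765/896635) -> (896635/283765): both odd, 283765 mod 4 = 1, 896635 mod 4 = 3, so the flip contributes +1; sign now -1
(896635/283765): 896635 mod 283765 = 45340, so (896635/283765) = (45340/283765)
factor out 2^2: 45340 = 2^2·11335; with 283765 mod 8 = 5, (2/283765) = -1; sign now -1; continue with (11335/283765)
flip (11335/283765) -> (283765/11335): both odd, 11335 mod 4 = 3, 283765 mod 4 = 1, so the flip contributes +1; sign now -1
(283765/11335): 283765 mod 11335 = 390, so (283765/11335) = (390/11335)
factor out 2^1: 390 = 2^1·195; with 11335 mod 8 = 7, (2/11335) = +1; sign now -1; continue with (195/11335)
flip (195/11335) -> (11335/195): both odd, 195 mod 4 = 3, 11335 mod 4 = 3, so the flip contributes -1; sign now +1
(11335/195): 11335 mod 195 = 25, so (11335/195) = (25/195)
flip (25/195) -> (195/25): both odd, 25 mod 4 = 1, 195 mod 4 = 3, so the flip contributes +1; sign now +1
(195/25): 195 mod 25 = 20, so (195/25) = (20/25)
factor out 2^2: 20 = 2^2·5; with 25 mod 8 = 1, (2/25) = +1; sign now +1; continue with (5/25)
flip (5/25) -> (25/5): both odd, 5 mod 4 = 1, 25 mod 4 = 1, so the flip contributes +1; sign now +1
(25/5): 25 mod 5 = 0, so (25/5) = (0/5)
reached (0/5); gcd(a, n) > 1, so (0/5) = 0 and the symbol is 0

0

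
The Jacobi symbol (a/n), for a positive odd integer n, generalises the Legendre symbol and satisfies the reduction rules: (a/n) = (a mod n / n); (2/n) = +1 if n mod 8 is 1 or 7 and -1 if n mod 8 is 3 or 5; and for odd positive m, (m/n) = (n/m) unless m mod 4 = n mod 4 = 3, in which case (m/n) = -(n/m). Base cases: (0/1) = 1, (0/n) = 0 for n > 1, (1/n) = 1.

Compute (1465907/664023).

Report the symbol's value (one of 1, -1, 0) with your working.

(1465907/664023): 1465907 mod 664023 = 137861, so (1465907/664023) = (137861/664023)
flip (137861/664023) -> (664023/137861): both odd, 137861 mod 4 = 1, 664023 mod 4 = 3, so the flip contributes +1; sign now +1
(664023/137861): 664023 mod 137861 = 112579, so (664023/137861) = (112579/137861)
flip (112579/137861) -> (137861/112579): both odd, 112579 mod 4 = 3, 137861 mod 4 = 1, so the flip contributes +1; sign now +1
(137861/112579): 137861 mod 112579 = 25282, so (137861/112579) = (25282/112579)
factor out 2^1: 25282 = 2^1·12641; with 112579 mod 8 = 3, (2/112579) = -1; sign now -1; continue with (12641/112579)
flip (12641/112579) -> (112579/12641): both odd, 12641 mod 4 = 1, 112579 mod 4 = 3, so the flip contributes +1; sign now -1
(112579/12641): 112579 mod 12641 = 11451, so (112579/12641) = (11451/12641)
flip (11451/12641) -> (12641/11451): both odd, 11451 mod 4 = 3, 12641 mod 4 = 1, so the flip contributes +1; sign now -1
(12641/11451): 12641 mod 11451 = 1190, so (12641/11451) = (1190/11451)
factor out 2^1: 1190 = 2^1·595; with 11451 mod 8 = 3, (2/11451) = -1; sign now +1; continue with (595/11451)
flip (595/11451) -> (11451/595): both odd, 595 mod 4 = 3, 11451 mod 4 = 3, so the flip contributes -1; sign now -1
(11451/595): 11451 mod 595 = 146, so (11451/595) = (146/595)
factor out 2^1: 146 = 2^1·73; with 595 mod 8 = 3, (2/595) = -1; sign now +1; continue with (73/595)
flip (73/595) -> (595/73): both odd, 73 mod 4 = 1, 595 mod 4 = 3, so the flip contributes +1; sign now +1
(595/73): 595 mod 73 = 11, so (595/73) = (11/73)
flip (11/73) -> (73/11): both odd, 11 mod 4 = 3, 73 mod 4 = 1, so the flip contributes +1; sign now +1
(73/11): 73 mod 11 = 7, so (73/11) = (7/11)
flip (7/11) -> (11/7): both odd, 7 mod 4 = 3, 11 mod 4 = 3, so the flip contributes -1; sign now -1
(11/7): 11 mod 7 = 4, so (11/7) = (4/7)
factor out 2^2: 4 = 2^2·1; with 7 mod 8 = 7, (2/7) = +1; sign now -1; continue with (1/7)
reached (1/7) = 1, so the symbol is -1

-1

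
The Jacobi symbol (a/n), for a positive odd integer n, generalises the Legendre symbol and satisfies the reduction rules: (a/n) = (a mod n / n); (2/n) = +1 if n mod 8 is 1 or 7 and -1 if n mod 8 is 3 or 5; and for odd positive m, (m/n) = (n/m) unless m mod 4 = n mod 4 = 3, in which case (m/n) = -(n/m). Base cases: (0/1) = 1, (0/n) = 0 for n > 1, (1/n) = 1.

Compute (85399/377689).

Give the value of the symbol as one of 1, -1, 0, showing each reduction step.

flip (85399/377689) -> (377689/85399): both odd, 85399 mod 4 = 3, 377689 mod 4 = 1, so the flip contributes +1; sign now +1
(377689/85399): 377689 mod 85399 = 36093, so (377689/85399) = (36093/85399)
flip (36093/85399) -> (85399/36093): both odd, 36093 mod 4 = 1, 85399 mod 4 = 3, so the flip contributes +1; sign now +1
(85399/36093): 85399 mod 36093 = 13213, so (85399/36093) = (13213/36093)
flip (13213/36093) -> (36093/13213): both odd, 13213 mod 4 = 1, 36093 mod 4 = 1, so the flip contributes +1; sign now +1
(36093/13213): 36093 mod 13213 = 9667, so (36093/13213) = (9667/13213)
flip (9667/13213) -> (13213/9667): both odd, 9667 mod 4 = 3, 13213 mod 4 = 1, so the flip contributes +1; sign now +1
(13213/9667): 13213 mod 9667 = 3546, so (13213/9667) = (3546/9667)
factor out 2^1: 3546 = 2^1·1773; with 9667 mod 8 = 3, (2/9667) = -1; sign now -1; continue with (1773/9667)
flip (1773/9667) -> (9667/1773): both odd, 1773 mod 4 = 1, 9667 mod 4 = 3, so the flip contributes +1; sign now -1
(9667/1773): 9667 mod 1773 = 802, so (9667/1773) = (802/1773)
factor out 2^1: 802 = 2^1·401; with 1773 mod 8 = 5, (2/1773) = -1; sign now +1; continue with (401/1773)
flip (401/1773) -> (1773/401): both odd, 401 mod 4 = 1, 1773 mod 4 = 1, so the flip contributes +1; sign now +1
(1773/401): 1773 mod 401 = 169, so (1773/401) = (169/401)
flip (169/401) -> (401/169): both odd, 169 mod 4 = 1, 401 mod 4 = 1, so the flip contributes +1; sign now +1
(401/169): 401 mod 169 = 63, so (401/169) = (63/169)
flip (63/169) -> (169/63): both odd, 63 mod 4 = 3, 169 mod 4 = 1, so the flip contributes +1; sign now +1
(169/63): 169 mod 63 = 43, so (169/63) = (43/63)
flip (43/63) -> (63/43): both odd, 43 mod 4 = 3, 63 mod 4 = 3, so the flip contributes -1; sign now -1
(63/43): 63 mod 43 = 20, so (63/43) = (20/43)
factor out 2^2: 20 = 2^2·5; with 43 mod 8 = 3, (2/43) = -1; sign now -1; continue with (5/43)
flip (5/43) -> (43/5): both odd, 5 mod 4 = 1, 43 mod 4 = 3, so the flip contributes +1; sign now -1
(43/5): 43 mod 5 = 3, so (43/5) = (3/5)
flip (3/5) -> (5/3): both odd, 3 mod 4 = 3, 5 mod 4 = 1, so the flip contributes +1; sign now -1
(5/3): 5 mod 3 = 2, so (5/3) = (2/3)
factor out 2^1: 2 = 2^1·1; with 3 mod 8 = 3, (2/3) = -1; sign now +1; continue with (1/3)
reached (1/3) = 1, so the symbol is +1

1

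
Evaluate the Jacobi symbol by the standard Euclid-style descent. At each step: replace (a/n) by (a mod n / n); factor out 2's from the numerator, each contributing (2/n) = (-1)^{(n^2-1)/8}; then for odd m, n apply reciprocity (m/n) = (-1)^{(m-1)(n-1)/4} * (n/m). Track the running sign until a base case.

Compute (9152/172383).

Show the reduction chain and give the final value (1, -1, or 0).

1

9152 = 2^6·143; (2/172383) = +1 since 172383 mod 8 = 7, so (9152/172383) = (+1)^6·(143/172383); sign now +1
reciprocity: (143/172383) = -1·(172383/143) since 143 mod 4 = 3, 172383 mod 4 = 3; sign now -1
(172383/143) = (68/143)   [reduce mod 143]
68 = 2^2·17; (2/143) = +1 since 143 mod 8 = 7, so (68/143) = (+1)^2·(17/143); sign now -1
reciprocity: (17/143) = +1·(143/17) since 17 mod 4 = 1, 143 mod 4 = 3; sign now -1
(143/17) = (7/17)   [reduce mod 17]
reciprocity: (7/17) = +1·(17/7) since 7 mod 4 = 3, 17 mod 4 = 1; sign now -1
(17/7) = (3/7)   [reduce mod 7]
reciprocity: (3/7) = -1·(7/3) since 3 mod 4 = 3, 7 mod 4 = 3; sign now +1
(7/3) = (1/3)   [reduce mod 3]
(1/3) = 1; final value = sign = +1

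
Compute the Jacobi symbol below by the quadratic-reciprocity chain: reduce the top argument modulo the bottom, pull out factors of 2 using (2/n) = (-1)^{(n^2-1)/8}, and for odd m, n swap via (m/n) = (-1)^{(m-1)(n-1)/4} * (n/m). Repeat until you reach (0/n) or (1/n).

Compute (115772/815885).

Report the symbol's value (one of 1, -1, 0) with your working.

factor out 2^2: 115772 = 2^2·28943; with 815885 mod 8 = 5, (2/815885) = -1; sign now +1; continue with (28943/815885)
flip (28943/815885) -> (815885/28943): both odd, 28943 mod 4 = 3, 815885 mod 4 = 1, so the flip contributes +1; sign now +1
(815885/28943): 815885 mod 28943 = 5481, so (815885/28943) = (5481/28943)
flip (5481/28943) -> (28943/5481): both odd, 5481 mod 4 = 1, 28943 mod 4 = 3, so the flip contributes +1; sign now +1
(28943/5481): 28943 mod 5481 = 1538, so (28943/5481) = (1538/5481)
factor out 2^1: 1538 = 2^1·769; with 5481 mod 8 = 1, (2/5481) = +1; sign now +1; continue with (769/5481)
flip (769/5481) -> (5481/769): both odd, 769 mod 4 = 1, 5481 mod 4 = 1, so the flip contributes +1; sign now +1
(5481/769): 5481 mod 769 = 98, so (5481/769) = (98/769)
factor out 2^1: 98 = 2^1·49; with 769 mod 8 = 1, (2/769) = +1; sign now +1; continue with (49/769)
flip (49/769) -> (769/49): both odd, 49 mod 4 = 1, 769 mod 4 = 1, so the flip contributes +1; sign now +1
(769/49): 769 mod 49 = 34, so (769/49) = (34/49)
factor out 2^1: 34 = 2^1·17; with 49 mod 8 = 1, (2/49) = +1; sign now +1; continue with (17/49)
flip (17/49) -> (49/17): both odd, 17 mod 4 = 1, 49 mod 4 = 1, so the flip contributes +1; sign now +1
(49/17): 49 mod 17 = 15, so (49/17) = (15/17)
flip (15/17) -> (17/15): both odd, 15 mod 4 = 3, 17 mod 4 = 1, so the flip contributes +1; sign now +1
(17/15): 17 mod 15 = 2, so (17/15) = (2/15)
factor out 2^1: 2 = 2^1·1; with 15 mod 8 = 7, (2/15) = +1; sign now +1; continue with (1/15)
reached (1/15) = 1, so the symbol is +1

1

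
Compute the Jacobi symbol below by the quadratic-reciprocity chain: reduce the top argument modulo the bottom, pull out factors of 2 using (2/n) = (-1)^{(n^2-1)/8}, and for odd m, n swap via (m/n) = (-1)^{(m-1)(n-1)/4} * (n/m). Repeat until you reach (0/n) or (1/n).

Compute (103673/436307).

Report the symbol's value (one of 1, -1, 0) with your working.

1

reciprocity: (103673/436307) = +1·(436307/103673) since 103673 mod 4 = 1, 436307 mod 4 = 3; sign now +1
(436307/103673) = (21615/103673)   [reduce mod 103673]
reciprocity: (21615/103673) = +1·(103673/21615) since 21615 mod 4 = 3, 103673 mod 4 = 1; sign now +1
(103673/21615) = (17213/21615)   [reduce mod 21615]
reciprocity: (17213/21615) = +1·(21615/17213) since 17213 mod 4 = 1, 21615 mod 4 = 3; sign now +1
(21615/17213) = (4402/17213)   [reduce mod 17213]
4402 = 2^1·2201; (2/17213) = -1 since 17213 mod 8 = 5, so (4402/17213) = (-1)^1·(2201/17213); sign now -1
reciprocity: (2201/17213) = +1·(17213/2201) since 2201 mod 4 = 1, 17213 mod 4 = 1; sign now -1
(17213/2201) = (1806/2201)   [reduce mod 2201]
1806 = 2^1·903; (2/2201) = +1 since 2201 mod 8 = 1, so (1806/2201) = (+1)^1·(903/2201); sign now -1
reciprocity: (903/2201) = +1·(2201/903) since 903 mod 4 = 3, 2201 mod 4 = 1; sign now -1
(2201/903) = (395/903)   [reduce mod 903]
reciprocity: (395/903) = -1·(903/395) since 395 mod 4 = 3, 903 mod 4 = 3; sign now +1
(903/395) = (113/395)   [reduce mod 395]
reciprocity: (113/395) = +1·(395/113) since 113 mod 4 = 1, 395 mod 4 = 3; sign now +1
(395/113) = (56/113)   [reduce mod 113]
56 = 2^3·7; (2/113) = +1 since 113 mod 8 = 1, so (56/113) = (+1)^3·(7/113); sign now +1
reciprocity: (7/113) = +1·(113/7) since 7 mod 4 = 3, 113 mod 4 = 1; sign now +1
(113/7) = (1/7)   [reduce mod 7]
(1/7) = 1; final value = sign = +1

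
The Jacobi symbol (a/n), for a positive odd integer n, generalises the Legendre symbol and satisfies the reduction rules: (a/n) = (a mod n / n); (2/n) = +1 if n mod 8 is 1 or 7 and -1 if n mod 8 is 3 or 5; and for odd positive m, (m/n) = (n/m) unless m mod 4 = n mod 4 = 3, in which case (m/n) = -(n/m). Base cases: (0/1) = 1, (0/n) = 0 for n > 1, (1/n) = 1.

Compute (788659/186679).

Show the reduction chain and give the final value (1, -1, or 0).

1

(788659/186679): 788659 mod 186679 = 41943, so (788659/186679) = (41943/186679)
flip (41943/186679) -> (186679/41943): both odd, 41943 mod 4 = 3, 186679 mod 4 = 3, so the flip contributes -1; sign now -1
(186679/41943): 186679 mod 41943 = 18907, so (186679/41943) = (18907/41943)
flip (18907/41943) -> (41943/18907): both odd, 18907 mod 4 = 3, 41943 mod 4 = 3, so the flip contributes -1; sign now +1
(41943/18907): 41943 mod 18907 = 4129, so (41943/18907) = (4129/18907)
flip (4129/18907) -> (18907/4129): both odd, 4129 mod 4 = 1, 18907 mod 4 = 3, so the flip contributes +1; sign now +1
(18907/4129): 18907 mod 4129 = 2391, so (18907/4129) = (2391/4129)
flip (2391/4129) -> (4129/2391): both odd, 2391 mod 4 = 3, 4129 mod 4 = 1, so the flip contributes +1; sign now +1
(4129/2391): 4129 mod 2391 = 1738, so (4129/2391) = (1738/2391)
factor out 2^1: 1738 = 2^1·869; with 2391 mod 8 = 7, (2/2391) = +1; sign now +1; continue with (869/2391)
flip (869/2391) -> (2391/869): both odd, 869 mod 4 = 1, 2391 mod 4 = 3, so the flip contributes +1; sign now +1
(2391/869): 2391 mod 869 = 653, so (2391/869) = (653/869)
flip (653/869) -> (869/653): both odd, 653 mod 4 = 1, 869 mod 4 = 1, so the flip contributes +1; sign now +1
(869/653): 869 mod 653 = 216, so (869/653) = (216/653)
factor out 2^3: 216 = 2^3·27; with 653 mod 8 = 5, (2/653) = -1; sign now -1; continue with (27/653)
flip (27/653) -> (653/27): both odd, 27 mod 4 = 3, 653 mod 4 = 1, so the flip contributes +1; sign now -1
(653/27): 653 mod 27 = 5, so (653/27) = (5/27)
flip (5/27) -> (27/5): both odd, 5 mod 4 = 1, 27 mod 4 = 3, so the flip contributes +1; sign now -1
(27/5): 27 mod 5 = 2, so (27/5) = (2/5)
factor out 2^1: 2 = 2^1·1; with 5 mod 8 = 5, (2/5) = -1; sign now +1; continue with (1/5)
reached (1/5) = 1, so the symbol is +1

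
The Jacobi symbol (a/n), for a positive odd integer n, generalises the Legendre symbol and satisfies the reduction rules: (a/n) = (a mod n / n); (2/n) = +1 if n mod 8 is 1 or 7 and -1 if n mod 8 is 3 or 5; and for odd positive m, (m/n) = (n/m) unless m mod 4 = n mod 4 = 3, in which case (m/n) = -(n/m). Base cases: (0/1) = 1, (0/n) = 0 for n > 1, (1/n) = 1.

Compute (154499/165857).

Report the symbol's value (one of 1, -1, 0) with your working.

flip (154499/165857) -> (165857/154499): both odd, 154499 mod 4 = 3, 165857 mod 4 = 1, so the flip contributes +1; sign now +1
(165857/154499): 165857 mod 154499 = 11358, so (165857/154499) = (11358/154499)
factor out 2^1: 11358 = 2^1·5679; with 154499 mod 8 = 3, (2/154499) = -1; sign now -1; continue with (5679/154499)
flip (5679/154499) -> (154499/5679): both odd, 5679 mod 4 = 3, 154499 mod 4 = 3, so the flip contributes -1; sign now +1
(154499/5679): 154499 mod 5679 = 1166, so (154499/5679) = (1166/5679)
factor out 2^1: 1166 = 2^1·583; with 5679 mod 8 = 7, (2/5679) = +1; sign now +1; continue with (583/5679)
flip (583/5679) -> (5679/583): both odd, 583 mod 4 = 3, 5679 mod 4 = 3, so the flip contributes -1; sign now -1
(5679/583): 5679 mod 583 = 432, so (5679/583) = (432/583)
factor out 2^4: 432 = 2^4·27; with 583 mod 8 = 7, (2/583) = +1; sign now -1; continue with (27/583)
flip (27/583) -> (583/27): both odd, 27 mod 4 = 3, 583 mod 4 = 3, so the flip contributes -1; sign now +1
(583/27): 583 mod 27 = 16, so (583/27) = (16/27)
factor out 2^4: 16 = 2^4·1; with 27 mod 8 = 3, (2/27) = -1; sign now +1; continue with (1/27)
reached (1/27) = 1, so the symbol is +1

1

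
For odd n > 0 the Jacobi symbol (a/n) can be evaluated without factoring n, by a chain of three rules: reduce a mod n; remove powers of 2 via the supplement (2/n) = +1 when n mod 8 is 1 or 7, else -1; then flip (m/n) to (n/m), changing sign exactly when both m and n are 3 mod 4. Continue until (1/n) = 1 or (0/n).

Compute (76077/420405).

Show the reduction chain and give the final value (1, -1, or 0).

0

flip (76077/420405) -> (420405/76077): both odd, 76077 mod 4 = 1, 420405 mod 4 = 1, so the flip contributes +1; sign now +1
(420405/76077): 420405 mod 76077 = 40020, so (420405/76077) = (40020/76077)
factor out 2^2: 40020 = 2^2·10005; with 76077 mod 8 = 5, (2/76077) = -1; sign now +1; continue with (10005/76077)
flip (10005/76077) -> (76077/10005): both odd, 10005 mod 4 = 1, 76077 mod 4 = 1, so the flip contributes +1; sign now +1
(76077/10005): 76077 mod 10005 = 6042, so (76077/10005) = (6042/10005)
factor out 2^1: 6042 = 2^1·3021; with 10005 mod 8 = 5, (2/10005) = -1; sign now -1; continue with (3021/10005)
flip (3021/10005) -> (10005/3021): both odd, 3021 mod 4 = 1, 10005 mod 4 = 1, so the flip contributes +1; sign now -1
(10005/3021): 10005 mod 3021 = 942, so (10005/3021) = (942/3021)
factor out 2^1: 942 = 2^1·471; with 3021 mod 8 = 5, (2/3021) = -1; sign now +1; continue with (471/3021)
flip (471/3021) -> (3021/471): both odd, 471 mod 4 = 3, 3021 mod 4 = 1, so the flip contributes +1; sign now +1
(3021/471): 3021 mod 471 = 195, so (3021/471) = (195/471)
flip (195/471) -> (471/195): both odd, 195 mod 4 = 3, 471 mod 4 = 3, so the flip contributes -1; sign now -1
(471/195): 471 mod 195 = 81, so (471/195) = (81/195)
flip (81/195) -> (195/81): both odd, 81 mod 4 = 1, 195 mod 4 = 3, so the flip contributes +1; sign now -1
(195/81): 195 mod 81 = 33, so (195/81) = (33/81)
flip (33/81) -> (81/33): both odd, 33 mod 4 = 1, 81 mod 4 = 1, so the flip contributes +1; sign now -1
(81/33): 81 mod 33 = 15, so (81/33) = (15/33)
flip (15/33) -> (33/15): both odd, 15 mod 4 = 3, 33 mod 4 = 1, so the flip contributes +1; sign now -1
(33/15): 33 mod 15 = 3, so (33/15) = (3/15)
flip (3/15) -> (15/3): both odd, 3 mod 4 = 3, 15 mod 4 = 3, so the flip contributes -1; sign now +1
(15/3): 15 mod 3 = 0, so (15/3) = (0/3)
reached (0/3); gcd(a, n) > 1, so (0/3) = 0 and the symbol is 0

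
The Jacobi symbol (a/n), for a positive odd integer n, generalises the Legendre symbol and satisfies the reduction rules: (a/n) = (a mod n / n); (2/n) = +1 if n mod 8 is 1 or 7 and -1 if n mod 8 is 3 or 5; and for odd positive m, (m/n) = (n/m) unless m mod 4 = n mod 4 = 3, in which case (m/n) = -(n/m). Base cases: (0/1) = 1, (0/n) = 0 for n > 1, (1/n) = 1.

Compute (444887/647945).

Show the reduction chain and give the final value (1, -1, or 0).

reciprocity: (444887/647945) = +1·(647945/444887) since 444887 mod 4 = 3, 647945 mod 4 = 1; sign now +1
(647945/444887) = (203058/444887)   [reduce mod 444887]
203058 = 2^1·101529; (2/444887) = +1 since 444887 mod 8 = 7, so (203058/444887) = (+1)^1·(101529/444887); sign now +1
reciprocity: (101529/444887) = +1·(444887/101529) since 101529 mod 4 = 1, 444887 mod 4 = 3; sign now +1
(444887/101529) = (38771/101529)   [reduce mod 101529]
reciprocity: (38771/101529) = +1·(101529/38771) since 38771 mod 4 = 3, 101529 mod 4 = 1; sign now +1
(101529/38771) = (23987/38771)   [reduce mod 38771]
reciprocity: (23987/38771) = -1·(38771/23987) since 23987 mod 4 = 3, 38771 mod 4 = 3; sign now -1
(38771/23987) = (14784/23987)   [reduce mod 23987]
14784 = 2^6·231; (2/23987) = -1 since 23987 mod 8 = 3, so (14784/23987) = (-1)^6·(231/23987); sign now -1
reciprocity: (231/23987) = -1·(23987/231) since 231 mod 4 = 3, 23987 mod 4 = 3; sign now +1
(23987/231) = (194/231)   [reduce mod 231]
194 = 2^1·97; (2/231) = +1 since 231 mod 8 = 7, so (194/231) = (+1)^1·(97/231); sign now +1
reciprocity: (97/231) = +1·(231/97) since 97 mod 4 = 1, 231 mod 4 = 3; sign now +1
(231/97) = (37/97)   [reduce mod 97]
reciprocity: (37/97) = +1·(97/37) since 37 mod 4 = 1, 97 mod 4 = 1; sign now +1
(97/37) = (23/37)   [reduce mod 37]
reciprocity: (23/37) = +1·(37/23) since 23 mod 4 = 3, 37 mod 4 = 1; sign now +1
(37/23) = (14/23)   [reduce mod 23]
14 = 2^1·7; (2/23) = +1 since 23 mod 8 = 7, so (14/23) = (+1)^1·(7/23); sign now +1
reciprocity: (7/23) = -1·(23/7) since 7 mod 4 = 3, 23 mod 4 = 3; sign now -1
(23/7) = (2/7)   [reduce mod 7]
2 = 2^1·1; (2/7) = +1 since 7 mod 8 = 7, so (2/7) = (+1)^1·(1/7); sign now -1
(1/7) = 1; final value = sign = -1

-1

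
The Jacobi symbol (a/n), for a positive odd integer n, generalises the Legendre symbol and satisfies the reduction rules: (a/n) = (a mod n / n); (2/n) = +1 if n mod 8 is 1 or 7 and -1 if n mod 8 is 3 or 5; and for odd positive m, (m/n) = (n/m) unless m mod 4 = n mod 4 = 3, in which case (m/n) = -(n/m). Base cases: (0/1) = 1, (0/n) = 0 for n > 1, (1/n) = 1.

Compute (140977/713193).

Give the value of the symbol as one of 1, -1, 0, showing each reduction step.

1

reciprocity: (140977/713193) = +1·(713193/140977) since 140977 mod 4 = 1, 713193 mod 4 = 1; sign now +1
(713193/140977) = (8308/140977)   [reduce mod 140977]
8308 = 2^2·2077; (2/140977) = +1 since 140977 mod 8 = 1, so (8308/140977) = (+1)^2·(2077/140977); sign now +1
reciprocity: (2077/140977) = +1·(140977/2077) since 2077 mod 4 = 1, 140977 mod 4 = 1; sign now +1
(140977/2077) = (1818/2077)   [reduce mod 2077]
1818 = 2^1·909; (2/2077) = -1 since 2077 mod 8 = 5, so (1818/2077) = (-1)^1·(909/2077); sign now -1
reciprocity: (909/2077) = +1·(2077/909) since 909 mod 4 = 1, 2077 mod 4 = 1; sign now -1
(2077/909) = (259/909)   [reduce mod 909]
reciprocity: (259/909) = +1·(909/259) since 259 mod 4 = 3, 909 mod 4 = 1; sign now -1
(909/259) = (132/259)   [reduce mod 259]
132 = 2^2·33; (2/259) = -1 since 259 mod 8 = 3, so (132/259) = (-1)^2·(33/259); sign now -1
reciprocity: (33/259) = +1·(259/33) since 33 mod 4 = 1, 259 mod 4 = 3; sign now -1
(259/33) = (28/33)   [reduce mod 33]
28 = 2^2·7; (2/33) = +1 since 33 mod 8 = 1, so (28/33) = (+1)^2·(7/33); sign now -1
reciprocity: (7/33) = +1·(33/7) since 7 mod 4 = 3, 33 mod 4 = 1; sign now -1
(33/7) = (5/7)   [reduce mod 7]
reciprocity: (5/7) = +1·(7/5) since 5 mod 4 = 1, 7 mod 4 = 3; sign now -1
(7/5) = (2/5)   [reduce mod 5]
2 = 2^1·1; (2/5) = -1 since 5 mod 8 = 5, so (2/5) = (-1)^1·(1/5); sign now +1
(1/5) = 1; final value = sign = +1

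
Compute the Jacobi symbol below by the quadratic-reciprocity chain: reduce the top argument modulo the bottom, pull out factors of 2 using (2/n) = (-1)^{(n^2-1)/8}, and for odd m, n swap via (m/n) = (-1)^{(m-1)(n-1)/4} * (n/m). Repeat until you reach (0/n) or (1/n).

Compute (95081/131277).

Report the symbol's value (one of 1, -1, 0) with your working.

-1

flip (95081/131277) -> (131277/95081): both odd, 95081 mod 4 = 1, 131277 mod 4 = 1, so the flip contributes +1; sign now +1
(131277/95081): 131277 mod 95081 = 36196, so (131277/95081) = (36196/95081)
factor out 2^2: 36196 = 2^2·9049; with 95081 mod 8 = 1, (2/95081) = +1; sign now +1; continue with (9049/95081)
flip (9049/95081) -> (95081/9049): both odd, 9049 mod 4 = 1, 95081 mod 4 = 1, so the flip contributes +1; sign now +1
(95081/9049): 95081 mod 9049 = 4591, so (95081/9049) = (4591/9049)
flip (4591/9049) -> (9049/4591): both odd, 4591 mod 4 = 3, 9049 mod 4 = 1, so the flip contributes +1; sign now +1
(9049/4591): 9049 mod 4591 = 4458, so (9049/4591) = (4458/4591)
factor out 2^1: 4458 = 2^1·2229; with 4591 mod 8 = 7, (2/4591) = +1; sign now +1; continue with (2229/4591)
flip (2229/4591) -> (4591/2229): both odd, 2229 mod 4 = 1, 4591 mod 4 = 3, so the flip contributes +1; sign now +1
(4591/2229): 4591 mod 2229 = 133, so (4591/2229) = (133/2229)
flip (133/2229) -> (2229/133): both odd, 133 mod 4 = 1, 2229 mod 4 = 1, so the flip contributes +1; sign now +1
(2229/133): 2229 mod 133 = 101, so (2229/133) = (101/133)
flip (101/133) -> (133/101): both odd, 101 mod 4 = 1, 133 mod 4 = 1, so the flip contributes +1; sign now +1
(133/101): 133 mod 101 = 32, so (133/101) = (32/101)
factor out 2^5: 32 = 2^5·1; with 101 mod 8 = 5, (2/101) = -1; sign now -1; continue with (1/101)
reached (1/101) = 1, so the symbol is -1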